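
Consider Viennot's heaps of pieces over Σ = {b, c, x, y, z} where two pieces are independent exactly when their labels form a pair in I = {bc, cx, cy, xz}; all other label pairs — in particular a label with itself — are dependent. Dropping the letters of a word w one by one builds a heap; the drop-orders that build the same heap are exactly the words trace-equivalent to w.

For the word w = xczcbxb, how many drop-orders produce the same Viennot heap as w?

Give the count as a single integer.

0(x) covers ∅
1(c) covers ∅
2(z) covers 1:c
3(c) covers 2:z
4(b) covers 0:x, 2:z
5(x) covers 4:b
6(b) covers 5:x
floor of heap: 0:x, 1:c
completions by unplaced set U, small U first (add the entries for U minus each lowest piece of U):
  |U|=1: {3}:1  {6}:1
  |U|=2: {3,6}:2  {5,6}:1
  |U|=3: {3,5,6}:3  {4,5,6}:1
  |U|=4: {0,4,5,6}:1  {3,4,5,6}:4
  |U|=5: {0,3,4,5,6}:5  {2,3,4,5,6}:4
  start at 0(x): 4
  start at 1(c): 9
sum over floor = 13

13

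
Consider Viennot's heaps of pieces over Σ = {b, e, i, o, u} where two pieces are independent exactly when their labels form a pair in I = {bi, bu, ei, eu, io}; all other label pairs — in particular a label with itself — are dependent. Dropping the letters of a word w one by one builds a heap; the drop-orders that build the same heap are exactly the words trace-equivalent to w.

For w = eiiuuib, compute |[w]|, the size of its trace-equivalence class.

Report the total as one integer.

21

#0=e has no predecessor
#1=i has no predecessor
#2=i depends on [1:i]
#3=u depends on [2:i]
#4=u depends on [3:u]
#5=i depends on [4:u]
#6=b depends on [0:e]
sources: [0:e, 1:i]
N(rest) = Σ N(rest − s) over sources s of rest; N(one piece) = 1:
  size 1 → [5]=1  [6]=1
  size 2 → [0,6]=1  [4,5]=1  [5,6]=2
  size 3 → [0,5,6]=3  [3,4,5]=1  [4,5,6]=3
  size 4 → [0,4,5,6]=6  [2,3,4,5]=1  [3,4,5,6]=4
  size 5 → [0,3,4,5,6]=10  [1,2,3,4,5]=1  [2,3,4,5,6]=5
  first=0(e) contributes 6
  first=1(i) contributes 15
|[w]| = 21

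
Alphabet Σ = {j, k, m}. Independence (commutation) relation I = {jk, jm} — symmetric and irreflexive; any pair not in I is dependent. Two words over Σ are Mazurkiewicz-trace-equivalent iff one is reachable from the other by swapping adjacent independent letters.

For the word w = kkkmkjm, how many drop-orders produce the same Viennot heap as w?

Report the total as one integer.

7

piece 0:k — minimal
piece 1:k rests on {0:k}
piece 2:k rests on {1:k}
piece 3:m rests on {2:k}
piece 4:k rests on {3:m}
piece 5:j — minimal
piece 6:m rests on {4:k}
minimal pieces: {0:k, 5:j}
ways to finish when only these pieces remain (= sum over removing one remaining piece with nothing left below it):
  1 left: {5}→1  {6}→1
  2 left: {4,6}→1  {5,6}→2
  3 left: {3,4,6}→1  {4,5,6}→3
  4 left: {2,3,4,6}→1  {3,4,5,6}→4
  5 left: {1,2,3,4,6}→1  {2,3,4,5,6}→5
  placing 0:k first → 6 extensions
  placing 5:j first → 1 extensions
total linear extensions = 7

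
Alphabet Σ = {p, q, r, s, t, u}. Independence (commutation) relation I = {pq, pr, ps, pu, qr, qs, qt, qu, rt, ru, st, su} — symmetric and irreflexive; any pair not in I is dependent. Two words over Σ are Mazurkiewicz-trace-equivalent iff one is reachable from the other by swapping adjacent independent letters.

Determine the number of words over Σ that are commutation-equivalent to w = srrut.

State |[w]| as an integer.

#0=s has no predecessor
#1=r depends on [0:s]
#2=r depends on [1:r]
#3=u has no predecessor
#4=t depends on [3:u]
sources: [0:s, 3:u]
N(rest) = Σ N(rest − s) over sources s of rest; N(one piece) = 1:
  size 1 → [2]=1  [4]=1
  size 2 → [1,2]=1  [2,4]=2  [3,4]=1
  size 3 → [0,1,2]=1  [1,2,4]=3  [2,3,4]=3
  first=0(s) contributes 6
  first=3(u) contributes 4
|[w]| = 10

10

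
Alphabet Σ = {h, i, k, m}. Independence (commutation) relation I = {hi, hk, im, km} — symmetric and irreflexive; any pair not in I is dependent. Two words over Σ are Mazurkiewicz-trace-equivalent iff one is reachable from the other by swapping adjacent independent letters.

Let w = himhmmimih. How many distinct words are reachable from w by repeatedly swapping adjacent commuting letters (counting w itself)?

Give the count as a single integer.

120

piece 0:h — minimal
piece 1:i — minimal
piece 2:m rests on {0:h}
piece 3:h rests on {2:m}
piece 4:m rests on {3:h}
piece 5:m rests on {4:m}
piece 6:i rests on {1:i}
piece 7:m rests on {5:m}
piece 8:i rests on {6:i}
piece 9:h rests on {7:m}
minimal pieces: {0:h, 1:i}
ways to finish when only these pieces remain (= sum over removing one remaining piece with nothing left below it):
  1 left: {8}→1  {9}→1
  2 left: {6,8}→1  {7,9}→1  {8,9}→2
  3 left: {1,6,8}→1  {5,7,9}→1  {6,8,9}→3  {7,8,9}→3
  4 left: {1,6,8,9}→4  {4,5,7,9}→1  {5,7,8,9}→4  {6,7,8,9}→6
  5 left: {1,6,7,8,9}→10  {3,4,5,7,9}→1  {4,5,7,8,9}→5  {5,6,7,8,9}→10
  6 left: {1,5,6,7,8,9}→20  {2,3,4,5,7,9}→1  {3,4,5,7,8,9}→6  {4,5,6,7,8,9}→15
  7 left: {0,2,3,4,5,7,9}→1  {1,4,5,6,7,8,9}→35  {2,3,4,5,7,8,9}→7  {3,4,5,6,7,8,9}→21
  8 left: {0,2,3,4,5,7,8,9}→8  {1,3,4,5,6,7,8,9}→56  {2,3,4,5,6,7,8,9}→28
  placing 0:h first → 84 extensions
  placing 1:i first → 36 extensions
total linear extensions = 120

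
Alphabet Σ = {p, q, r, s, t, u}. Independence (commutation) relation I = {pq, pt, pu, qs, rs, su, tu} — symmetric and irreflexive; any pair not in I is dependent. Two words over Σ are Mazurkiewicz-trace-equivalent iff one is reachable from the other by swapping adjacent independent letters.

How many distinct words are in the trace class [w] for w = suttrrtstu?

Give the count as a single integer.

#0=s has no predecessor
#1=u has no predecessor
#2=t depends on [0:s]
#3=t depends on [2:t]
#4=r depends on [1:u, 3:t]
#5=r depends on [4:r]
#6=t depends on [5:r]
#7=s depends on [6:t]
#8=t depends on [7:s]
#9=u depends on [5:r]
sources: [0:s, 1:u]
N(rest) = Σ N(rest − s) over sources s of rest; N(one piece) = 1:
  size 1 → [8]=1  [9]=1
  size 2 → [7,8]=1  [8,9]=2
  size 3 → [6,7,8]=1  [7,8,9]=3
  size 4 → [6,7,8,9]=4
  size 5 → [5,6,7,8,9]=4
  size 6 → [4,5,6,7,8,9]=4
  size 7 → [1,4,5,6,7,8,9]=4  [3,4,5,6,7,8,9]=4
  size 8 → [1,3,4,5,6,7,8,9]=8  [2,3,4,5,6,7,8,9]=4
  first=0(s) contributes 12
  first=1(u) contributes 4
|[w]| = 16

16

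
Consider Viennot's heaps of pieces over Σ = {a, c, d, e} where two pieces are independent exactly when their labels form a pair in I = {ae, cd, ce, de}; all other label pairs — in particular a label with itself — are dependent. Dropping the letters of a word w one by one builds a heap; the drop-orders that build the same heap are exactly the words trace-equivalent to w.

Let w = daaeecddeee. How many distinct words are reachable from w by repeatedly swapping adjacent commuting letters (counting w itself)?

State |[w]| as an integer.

#0=d has no predecessor
#1=a depends on [0:d]
#2=a depends on [1:a]
#3=e has no predecessor
#4=e depends on [3:e]
#5=c depends on [2:a]
#6=d depends on [2:a]
#7=d depends on [6:d]
#8=e depends on [4:e]
#9=e depends on [8:e]
#10=e depends on [9:e]
sources: [0:d, 3:e]
N(rest) = Σ N(rest − s) over sources s of rest; N(one piece) = 1:
  size 1 → [5]=1  [7]=1  [10]=1
  size 2 → [5,7]=2  [5,10]=2  [6,7]=1  [7,10]=2  [9,10]=1
  size 3 → [5,6,7]=3  [5,7,10]=6  [5,9,10]=3  [6,7,10]=3  [7,9,10]=3  [8,9,10]=1
  size 4 → [2,5,6,7]=3  [4,8,9,10]=1  [5,6,7,10]=12  [5,7,9,10]=12  [5,8,9,10]=4  [6,7,9,10]=6  [7,8,9,10]=4
  size 5 → [1,2,5,6,7]=3  [2,5,6,7,10]=15  [3,4,8,9,10]=1  [4,5,8,9,10]=5  [4,7,8,9,10]=5  [5,6,7,9,10]=30  [5,7,8,9,10]=20  [6,7,8,9,10]=10
  size 6 → [0,1,2,5,6,7]=3  [1,2,5,6,7,10]=18  [2,5,6,7,9,10]=45  [3,4,5,8,9,10]=6  [3,4,7,8,9,10]=6  [4,5,7,8,9,10]=30  [4,6,7,8,9,10]=15  [5,6,7,8,9,10]=60
  size 7 → [0,1,2,5,6,7,10]=21  [1,2,5,6,7,9,10]=63  [2,5,6,7,8,9,10]=105  [3,4,5,7,8,9,10]=42  [3,4,6,7,8,9,10]=21  [4,5,6,7,8,9,10]=105
  size 8 → [0,1,2,5,6,7,9,10]=84  [1,2,5,6,7,8,9,10]=168  [2,4,5,6,7,8,9,10]=210  [3,4,5,6,7,8,9,10]=168
  size 9 → [0,1,2,5,6,7,8,9,10]=252  [1,2,4,5,6,7,8,9,10]=378  [2,3,4,5,6,7,8,9,10]=378
  first=0(d) contributes 756
  first=3(e) contributes 630
|[w]| = 1386

1386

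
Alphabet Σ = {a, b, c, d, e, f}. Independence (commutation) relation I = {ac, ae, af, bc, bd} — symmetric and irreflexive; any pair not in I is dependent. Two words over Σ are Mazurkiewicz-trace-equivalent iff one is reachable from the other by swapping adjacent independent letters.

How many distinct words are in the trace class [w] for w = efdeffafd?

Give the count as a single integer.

5

#0=e has no predecessor
#1=f depends on [0:e]
#2=d depends on [1:f]
#3=e depends on [2:d]
#4=f depends on [3:e]
#5=f depends on [4:f]
#6=a depends on [2:d]
#7=f depends on [5:f]
#8=d depends on [6:a, 7:f]
sources: [0:e]
N(rest) = Σ N(rest − s) over sources s of rest; N(one piece) = 1:
  size 1 → [8]=1
  size 2 → [6,8]=1  [7,8]=1
  size 3 → [5,7,8]=1  [6,7,8]=2
  size 4 → [4,5,7,8]=1  [5,6,7,8]=3
  size 5 → [3,4,5,7,8]=1  [4,5,6,7,8]=4
  size 6 → [3,4,5,6,7,8]=5
  size 7 → [2,3,4,5,6,7,8]=5
  first=0(e) contributes 5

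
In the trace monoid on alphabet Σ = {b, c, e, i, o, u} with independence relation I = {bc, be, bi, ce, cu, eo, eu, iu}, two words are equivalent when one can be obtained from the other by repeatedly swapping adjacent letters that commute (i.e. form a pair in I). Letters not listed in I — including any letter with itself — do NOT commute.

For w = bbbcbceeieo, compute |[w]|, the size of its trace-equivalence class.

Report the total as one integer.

2016

0(b) covers ∅
1(b) covers 0:b
2(b) covers 1:b
3(c) covers ∅
4(b) covers 2:b
5(c) covers 3:c
6(e) covers ∅
7(e) covers 6:e
8(i) covers 5:c, 7:e
9(e) covers 8:i
10(o) covers 4:b, 8:i
floor of heap: 0:b, 3:c, 6:e
completions by unplaced set U, small U first (add the entries for U minus each lowest piece of U):
  |U|=1: {9}:1  {10}:1
  |U|=2: {4,10}:1  {9,10}:2
  |U|=3: {2,4,10}:1  {4,9,10}:3  {8,9,10}:2
  |U|=4: {1,2,4,10}:1  {2,4,9,10}:4  {4,8,9,10}:5  {5,8,9,10}:2  {7,8,9,10}:2
  |U|=5: {0,1,2,4,10}:1  {1,2,4,9,10}:5  {2,4,8,9,10}:9  {3,5,8,9,10}:2  {4,5,8,9,10}:7  {4,7,8,9,10}:7  {5,7,8,9,10}:4  {6,7,8,9,10}:2
  |U|=6: {0,1,2,4,9,10}:6  {1,2,4,8,9,10}:14  {2,4,5,8,9,10}:16  {2,4,7,8,9,10}:16  {3,4,5,8,9,10}:9  {3,5,7,8,9,10}:6  {4,5,7,8,9,10}:18  {4,6,7,8,9,10}:9  {5,6,7,8,9,10}:6
  |U|=7: {0,1,2,4,8,9,10}:20  {1,2,4,5,8,9,10}:30  {1,2,4,7,8,9,10}:30  {2,3,4,5,8,9,10}:25  {2,4,5,7,8,9,10}:50  {2,4,6,7,8,9,10}:25  {3,4,5,7,8,9,10}:33  {3,5,6,7,8,9,10}:12  {4,5,6,7,8,9,10}:33
  |U|=8: {0,1,2,4,5,8,9,10}:50  {0,1,2,4,7,8,9,10}:50  {1,2,3,4,5,8,9,10}:55  {1,2,4,5,7,8,9,10}:110  {1,2,4,6,7,8,9,10}:55  {2,3,4,5,7,8,9,10}:108  {2,4,5,6,7,8,9,10}:108  {3,4,5,6,7,8,9,10}:78
  |U|=9: {0,1,2,3,4,5,8,9,10}:105  {0,1,2,4,5,7,8,9,10}:210  {0,1,2,4,6,7,8,9,10}:105  {1,2,3,4,5,7,8,9,10}:273  {1,2,4,5,6,7,8,9,10}:273  {2,3,4,5,6,7,8,9,10}:294
  start at 0(b): 840
  start at 3(c): 588
  start at 6(e): 588
sum over floor = 2016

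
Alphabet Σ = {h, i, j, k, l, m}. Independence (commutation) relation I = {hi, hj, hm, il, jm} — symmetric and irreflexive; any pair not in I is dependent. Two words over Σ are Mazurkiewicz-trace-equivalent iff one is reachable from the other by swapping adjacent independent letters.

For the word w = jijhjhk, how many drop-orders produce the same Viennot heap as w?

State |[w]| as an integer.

0(j) covers ∅
1(i) covers 0:j
2(j) covers 1:i
3(h) covers ∅
4(j) covers 2:j
5(h) covers 3:h
6(k) covers 4:j, 5:h
floor of heap: 0:j, 3:h
completions by unplaced set U, small U first (add the entries for U minus each lowest piece of U):
  |U|=1: {6}:1
  |U|=2: {4,6}:1  {5,6}:1
  |U|=3: {2,4,6}:1  {3,5,6}:1  {4,5,6}:2
  |U|=4: {1,2,4,6}:1  {2,4,5,6}:3  {3,4,5,6}:3
  |U|=5: {0,1,2,4,6}:1  {1,2,4,5,6}:4  {2,3,4,5,6}:6
  start at 0(j): 10
  start at 3(h): 5
sum over floor = 15

15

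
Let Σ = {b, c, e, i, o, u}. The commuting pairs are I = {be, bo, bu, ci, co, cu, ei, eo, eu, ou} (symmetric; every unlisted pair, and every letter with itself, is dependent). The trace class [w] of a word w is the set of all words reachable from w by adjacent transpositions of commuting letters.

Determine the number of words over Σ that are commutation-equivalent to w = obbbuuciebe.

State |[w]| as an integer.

0(o) covers ∅
1(b) covers ∅
2(b) covers 1:b
3(b) covers 2:b
4(u) covers ∅
5(u) covers 4:u
6(c) covers 3:b
7(i) covers 0:o, 3:b, 5:u
8(e) covers 6:c
9(b) covers 6:c, 7:i
10(e) covers 8:e
floor of heap: 0:o, 1:b, 4:u
completions by unplaced set U, small U first (add the entries for U minus each lowest piece of U):
  |U|=1: {9}:1  {10}:1
  |U|=2: {7,9}:1  {8,10}:1  {9,10}:2
  |U|=3: {0,7,9}:1  {5,7,9}:1  {7,9,10}:3  {8,9,10}:3
  |U|=4: {0,5,7,9}:2  {0,7,9,10}:4  {4,5,7,9}:1  {5,7,9,10}:4  {6,8,9,10}:3  {7,8,9,10}:6
  |U|=5: {0,4,5,7,9}:3  {0,5,7,9,10}:10  {0,7,8,9,10}:10  {4,5,7,9,10}:5  {5,7,8,9,10}:10  {6,7,8,9,10}:9
  |U|=6: {0,4,5,7,9,10}:18  {0,5,7,8,9,10}:30  {0,6,7,8,9,10}:19  {3,6,7,8,9,10}:9  {4,5,7,8,9,10}:15  {5,6,7,8,9,10}:19
  |U|=7: {0,3,6,7,8,9,10}:28  {0,4,5,7,8,9,10}:63  {0,5,6,7,8,9,10}:68  {2,3,6,7,8,9,10}:9  {3,5,6,7,8,9,10}:28  {4,5,6,7,8,9,10}:34
  |U|=8: {0,2,3,6,7,8,9,10}:37  {0,3,5,6,7,8,9,10}:124  {0,4,5,6,7,8,9,10}:165  {1,2,3,6,7,8,9,10}:9  {2,3,5,6,7,8,9,10}:37  {3,4,5,6,7,8,9,10}:62
  |U|=9: {0,1,2,3,6,7,8,9,10}:46  {0,2,3,5,6,7,8,9,10}:198  {0,3,4,5,6,7,8,9,10}:351  {1,2,3,5,6,7,8,9,10}:46  {2,3,4,5,6,7,8,9,10}:99
  start at 0(o): 145
  start at 1(b): 648
  start at 4(u): 290
sum over floor = 1083

1083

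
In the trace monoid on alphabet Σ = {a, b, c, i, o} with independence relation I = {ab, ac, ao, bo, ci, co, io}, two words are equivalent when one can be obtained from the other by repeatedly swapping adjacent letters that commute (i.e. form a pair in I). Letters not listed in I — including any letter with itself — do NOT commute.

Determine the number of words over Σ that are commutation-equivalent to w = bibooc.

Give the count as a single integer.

drop 0:b onto floor
drop 1:i onto {0:b}
drop 2:b onto {1:i}
drop 3:o onto floor
drop 4:o onto {3:o}
drop 5:c onto {2:b}
ground layer = {0:b, 3:o}
drop-orders for the pieces not yet dropped (sum over which currently-grounded one goes next):
  1 to go: {4} 1  {5} 1
  2 to go: {2,5} 1  {3,4} 1  {4,5} 2
  3 to go: {1,2,5} 1  {2,4,5} 3  {3,4,5} 3
  4 to go: {0,1,2,5} 1  {1,2,4,5} 4  {2,3,4,5} 6
  if 0:b drops first: 10 orders
  if 3:o drops first: 5 orders
heap linearizations: 15

15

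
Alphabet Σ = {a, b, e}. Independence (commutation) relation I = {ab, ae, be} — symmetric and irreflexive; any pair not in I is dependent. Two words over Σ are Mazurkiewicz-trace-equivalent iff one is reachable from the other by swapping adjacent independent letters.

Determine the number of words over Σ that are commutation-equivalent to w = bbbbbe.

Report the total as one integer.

piece 0:b — minimal
piece 1:b rests on {0:b}
piece 2:b rests on {1:b}
piece 3:b rests on {2:b}
piece 4:b rests on {3:b}
piece 5:e — minimal
minimal pieces: {0:b, 5:e}
ways to finish when only these pieces remain (= sum over removing one remaining piece with nothing left below it):
  1 left: {4}→1  {5}→1
  2 left: {3,4}→1  {4,5}→2
  3 left: {2,3,4}→1  {3,4,5}→3
  4 left: {1,2,3,4}→1  {2,3,4,5}→4
  placing 0:b first → 5 extensions
  placing 5:e first → 1 extensions
total linear extensions = 6

6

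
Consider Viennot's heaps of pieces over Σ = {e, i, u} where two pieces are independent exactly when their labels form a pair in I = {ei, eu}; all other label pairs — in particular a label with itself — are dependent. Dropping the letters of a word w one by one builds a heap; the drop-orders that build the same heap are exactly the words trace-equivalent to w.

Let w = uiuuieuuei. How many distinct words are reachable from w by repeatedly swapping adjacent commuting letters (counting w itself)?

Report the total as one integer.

45

drop 0:u onto floor
drop 1:i onto {0:u}
drop 2:u onto {1:i}
drop 3:u onto {2:u}
drop 4:i onto {3:u}
drop 5:e onto floor
drop 6:u onto {4:i}
drop 7:u onto {6:u}
drop 8:e onto {5:e}
drop 9:i onto {7:u}
ground layer = {0:u, 5:e}
drop-orders for the pieces not yet dropped (sum over which currently-grounded one goes next):
  1 to go: {8} 1  {9} 1
  2 to go: {5,8} 1  {7,9} 1  {8,9} 2
  3 to go: {5,8,9} 3  {6,7,9} 1  {7,8,9} 3
  4 to go: {4,6,7,9} 1  {5,7,8,9} 6  {6,7,8,9} 4
  5 to go: {3,4,6,7,9} 1  {4,6,7,8,9} 5  {5,6,7,8,9} 10
  6 to go: {2,3,4,6,7,9} 1  {3,4,6,7,8,9} 6  {4,5,6,7,8,9} 15
  7 to go: {1,2,3,4,6,7,9} 1  {2,3,4,6,7,8,9} 7  {3,4,5,6,7,8,9} 21
  8 to go: {0,1,2,3,4,6,7,9} 1  {1,2,3,4,6,7,8,9} 8  {2,3,4,5,6,7,8,9} 28
  if 0:u drops first: 36 orders
  if 5:e drops first: 9 orders
heap linearizations: 45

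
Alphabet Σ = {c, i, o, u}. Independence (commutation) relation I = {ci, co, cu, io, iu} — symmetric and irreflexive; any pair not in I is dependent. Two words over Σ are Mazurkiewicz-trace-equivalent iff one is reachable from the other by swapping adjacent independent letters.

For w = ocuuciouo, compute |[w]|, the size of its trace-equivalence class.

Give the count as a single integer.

252

0(o) covers ∅
1(c) covers ∅
2(u) covers 0:o
3(u) covers 2:u
4(c) covers 1:c
5(i) covers ∅
6(o) covers 3:u
7(u) covers 6:o
8(o) covers 7:u
floor of heap: 0:o, 1:c, 5:i
completions by unplaced set U, small U first (add the entries for U minus each lowest piece of U):
  |U|=1: {4}:1  {5}:1  {8}:1
  |U|=2: {1,4}:1  {4,5}:2  {4,8}:2  {5,8}:2  {7,8}:1
  |U|=3: {1,4,5}:3  {1,4,8}:3  {4,5,8}:6  {4,7,8}:3  {5,7,8}:3  {6,7,8}:1
  |U|=4: {1,4,5,8}:12  {1,4,7,8}:6  {3,6,7,8}:1  {4,5,7,8}:12  {4,6,7,8}:4  {5,6,7,8}:4
  |U|=5: {1,4,5,7,8}:30  {1,4,6,7,8}:10  {2,3,6,7,8}:1  {3,4,6,7,8}:5  {3,5,6,7,8}:5  {4,5,6,7,8}:20
  |U|=6: {0,2,3,6,7,8}:1  {1,3,4,6,7,8}:15  {1,4,5,6,7,8}:60  {2,3,4,6,7,8}:6  {2,3,5,6,7,8}:6  {3,4,5,6,7,8}:30
  |U|=7: {0,2,3,4,6,7,8}:7  {0,2,3,5,6,7,8}:7  {1,2,3,4,6,7,8}:21  {1,3,4,5,6,7,8}:105  {2,3,4,5,6,7,8}:42
  start at 0(o): 168
  start at 1(c): 56
  start at 5(i): 28
sum over floor = 252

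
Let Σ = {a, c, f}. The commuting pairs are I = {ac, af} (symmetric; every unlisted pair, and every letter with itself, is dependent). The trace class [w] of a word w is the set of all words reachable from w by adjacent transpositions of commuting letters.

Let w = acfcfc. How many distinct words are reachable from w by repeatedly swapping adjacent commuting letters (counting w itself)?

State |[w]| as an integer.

6

#0=a has no predecessor
#1=c has no predecessor
#2=f depends on [1:c]
#3=c depends on [2:f]
#4=f depends on [3:c]
#5=c depends on [4:f]
sources: [0:a, 1:c]
N(rest) = Σ N(rest − s) over sources s of rest; N(one piece) = 1:
  size 1 → [0]=1  [5]=1
  size 2 → [0,5]=2  [4,5]=1
  size 3 → [0,4,5]=3  [3,4,5]=1
  size 4 → [0,3,4,5]=4  [2,3,4,5]=1
  first=0(a) contributes 1
  first=1(c) contributes 5
|[w]| = 6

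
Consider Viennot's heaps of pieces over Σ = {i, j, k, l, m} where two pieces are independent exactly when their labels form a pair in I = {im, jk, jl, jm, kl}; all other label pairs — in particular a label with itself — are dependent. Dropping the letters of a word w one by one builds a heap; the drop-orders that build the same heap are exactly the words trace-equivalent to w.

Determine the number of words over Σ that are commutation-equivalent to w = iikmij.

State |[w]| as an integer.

#0=i has no predecessor
#1=i depends on [0:i]
#2=k depends on [1:i]
#3=m depends on [2:k]
#4=i depends on [2:k]
#5=j depends on [4:i]
sources: [0:i]
N(rest) = Σ N(rest − s) over sources s of rest; N(one piece) = 1:
  size 1 → [3]=1  [5]=1
  size 2 → [3,5]=2  [4,5]=1
  size 3 → [3,4,5]=3
  size 4 → [2,3,4,5]=3
  first=0(i) contributes 3

3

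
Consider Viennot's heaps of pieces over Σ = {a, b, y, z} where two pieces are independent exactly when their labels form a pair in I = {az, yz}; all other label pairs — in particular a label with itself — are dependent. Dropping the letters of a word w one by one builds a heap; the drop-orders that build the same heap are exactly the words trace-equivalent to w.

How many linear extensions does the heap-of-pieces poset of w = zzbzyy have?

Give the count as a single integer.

piece 0:z — minimal
piece 1:z rests on {0:z}
piece 2:b rests on {1:z}
piece 3:z rests on {2:b}
piece 4:y rests on {2:b}
piece 5:y rests on {4:y}
minimal pieces: {0:z}
ways to finish when only these pieces remain (= sum over removing one remaining piece with nothing left below it):
  1 left: {3}→1  {5}→1
  2 left: {3,5}→2  {4,5}→1
  3 left: {3,4,5}→3
  4 left: {2,3,4,5}→3
  placing 0:z first → 3 extensions

3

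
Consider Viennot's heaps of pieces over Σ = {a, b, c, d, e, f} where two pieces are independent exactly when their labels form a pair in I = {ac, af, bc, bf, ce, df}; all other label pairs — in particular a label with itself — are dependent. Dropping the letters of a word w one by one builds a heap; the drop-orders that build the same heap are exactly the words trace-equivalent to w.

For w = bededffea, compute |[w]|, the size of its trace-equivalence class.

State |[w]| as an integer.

piece 0:b — minimal
piece 1:e rests on {0:b}
piece 2:d rests on {1:e}
piece 3:e rests on {2:d}
piece 4:d rests on {3:e}
piece 5:f rests on {3:e}
piece 6:f rests on {5:f}
piece 7:e rests on {4:d, 6:f}
piece 8:a rests on {7:e}
minimal pieces: {0:b}
ways to finish when only these pieces remain (= sum over removing one remaining piece with nothing left below it):
  1 left: {8}→1
  2 left: {7,8}→1
  3 left: {4,7,8}→1  {6,7,8}→1
  4 left: {4,6,7,8}→2  {5,6,7,8}→1
  5 left: {4,5,6,7,8}→3
  6 left: {3,4,5,6,7,8}→3
  7 left: {2,3,4,5,6,7,8}→3
  placing 0:b first → 3 extensions

3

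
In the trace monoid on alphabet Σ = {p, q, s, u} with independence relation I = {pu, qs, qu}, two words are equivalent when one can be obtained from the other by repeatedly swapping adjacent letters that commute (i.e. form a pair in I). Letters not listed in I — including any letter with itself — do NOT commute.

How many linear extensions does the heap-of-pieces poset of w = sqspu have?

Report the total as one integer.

drop 0:s onto floor
drop 1:q onto floor
drop 2:s onto {0:s}
drop 3:p onto {1:q, 2:s}
drop 4:u onto {2:s}
ground layer = {0:s, 1:q}
drop-orders for the pieces not yet dropped (sum over which currently-grounded one goes next):
  1 to go: {3} 1  {4} 1
  2 to go: {1,3} 1  {3,4} 2
  3 to go: {1,3,4} 3  {2,3,4} 2
  if 0:s drops first: 5 orders
  if 1:q drops first: 2 orders
heap linearizations: 7

7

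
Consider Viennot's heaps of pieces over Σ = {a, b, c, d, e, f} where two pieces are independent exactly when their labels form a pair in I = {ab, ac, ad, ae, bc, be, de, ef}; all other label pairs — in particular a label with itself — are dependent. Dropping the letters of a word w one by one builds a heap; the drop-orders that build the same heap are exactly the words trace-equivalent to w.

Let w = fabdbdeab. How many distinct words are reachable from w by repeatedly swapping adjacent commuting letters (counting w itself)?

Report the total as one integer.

0(f) covers ∅
1(a) covers 0:f
2(b) covers 0:f
3(d) covers 2:b
4(b) covers 3:d
5(d) covers 4:b
6(e) covers ∅
7(a) covers 1:a
8(b) covers 5:d
floor of heap: 0:f, 6:e
completions by unplaced set U, small U first (add the entries for U minus each lowest piece of U):
  |U|=1: {6}:1  {7}:1  {8}:1
  |U|=2: {1,7}:1  {5,8}:1  {6,7}:2  {6,8}:2  {7,8}:2
  |U|=3: {1,6,7}:3  {1,7,8}:3  {4,5,8}:1  {5,6,8}:3  {5,7,8}:3  {6,7,8}:6
  |U|=4: {1,5,7,8}:6  {1,6,7,8}:12  {3,4,5,8}:1  {4,5,6,8}:4  {4,5,7,8}:4  {5,6,7,8}:12
  |U|=5: {1,4,5,7,8}:10  {1,5,6,7,8}:30  {2,3,4,5,8}:1  {3,4,5,6,8}:5  {3,4,5,7,8}:5  {4,5,6,7,8}:20
  |U|=6: {1,3,4,5,7,8}:15  {1,4,5,6,7,8}:60  {2,3,4,5,6,8}:6  {2,3,4,5,7,8}:6  {3,4,5,6,7,8}:30
  |U|=7: {1,2,3,4,5,7,8}:21  {1,3,4,5,6,7,8}:105  {2,3,4,5,6,7,8}:42
  start at 0(f): 168
  start at 6(e): 21
sum over floor = 189

189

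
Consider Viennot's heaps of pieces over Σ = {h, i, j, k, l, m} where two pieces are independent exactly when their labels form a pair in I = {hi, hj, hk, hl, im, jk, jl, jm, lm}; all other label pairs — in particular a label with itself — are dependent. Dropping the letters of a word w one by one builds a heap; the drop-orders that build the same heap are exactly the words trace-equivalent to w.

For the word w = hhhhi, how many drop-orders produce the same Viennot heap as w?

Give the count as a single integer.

5

drop 0:h onto floor
drop 1:h onto {0:h}
drop 2:h onto {1:h}
drop 3:h onto {2:h}
drop 4:i onto floor
ground layer = {0:h, 4:i}
drop-orders for the pieces not yet dropped (sum over which currently-grounded one goes next):
  1 to go: {3} 1  {4} 1
  2 to go: {2,3} 1  {3,4} 2
  3 to go: {1,2,3} 1  {2,3,4} 3
  if 0:h drops first: 4 orders
  if 4:i drops first: 1 orders
heap linearizations: 5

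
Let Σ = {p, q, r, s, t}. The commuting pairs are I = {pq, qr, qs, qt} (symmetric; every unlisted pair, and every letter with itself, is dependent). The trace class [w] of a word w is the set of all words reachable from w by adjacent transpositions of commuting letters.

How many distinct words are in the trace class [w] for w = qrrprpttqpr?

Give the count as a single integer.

0(q) covers ∅
1(r) covers ∅
2(r) covers 1:r
3(p) covers 2:r
4(r) covers 3:p
5(p) covers 4:r
6(t) covers 5:p
7(t) covers 6:t
8(q) covers 0:q
9(p) covers 7:t
10(r) covers 9:p
floor of heap: 0:q, 1:r
completions by unplaced set U, small U first (add the entries for U minus each lowest piece of U):
  |U|=1: {8}:1  {10}:1
  |U|=2: {0,8}:1  {8,10}:2  {9,10}:1
  |U|=3: {0,8,10}:3  {7,9,10}:1  {8,9,10}:3
  |U|=4: {0,8,9,10}:6  {6,7,9,10}:1  {7,8,9,10}:4
  |U|=5: {0,7,8,9,10}:10  {5,6,7,9,10}:1  {6,7,8,9,10}:5
  |U|=6: {0,6,7,8,9,10}:15  {4,5,6,7,9,10}:1  {5,6,7,8,9,10}:6
  |U|=7: {0,5,6,7,8,9,10}:21  {3,4,5,6,7,9,10}:1  {4,5,6,7,8,9,10}:7
  |U|=8: {0,4,5,6,7,8,9,10}:28  {2,3,4,5,6,7,9,10}:1  {3,4,5,6,7,8,9,10}:8
  |U|=9: {0,3,4,5,6,7,8,9,10}:36  {1,2,3,4,5,6,7,9,10}:1  {2,3,4,5,6,7,8,9,10}:9
  start at 0(q): 10
  start at 1(r): 45
sum over floor = 55

55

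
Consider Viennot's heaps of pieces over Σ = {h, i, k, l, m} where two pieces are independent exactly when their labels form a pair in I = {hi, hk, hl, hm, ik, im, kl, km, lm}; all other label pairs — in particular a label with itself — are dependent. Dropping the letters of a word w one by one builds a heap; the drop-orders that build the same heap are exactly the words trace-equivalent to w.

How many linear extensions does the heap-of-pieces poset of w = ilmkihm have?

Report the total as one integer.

420

0(i) covers ∅
1(l) covers 0:i
2(m) covers ∅
3(k) covers ∅
4(i) covers 1:l
5(h) covers ∅
6(m) covers 2:m
floor of heap: 0:i, 2:m, 3:k, 5:h
completions by unplaced set U, small U first (add the entries for U minus each lowest piece of U):
  |U|=1: {3}:1  {4}:1  {5}:1  {6}:1
  |U|=2: {1,4}:1  {2,6}:1  {3,4}:2  {3,5}:2  {3,6}:2  {4,5}:2  {4,6}:2  {5,6}:2
  |U|=3: {0,1,4}:1  {1,3,4}:3  {1,4,5}:3  {1,4,6}:3  {2,3,6}:3  {2,4,6}:3  {2,5,6}:3  {3,4,5}:6  {3,4,6}:6  {3,5,6}:6  {4,5,6}:6
  |U|=4: {0,1,3,4}:4  {0,1,4,5}:4  {0,1,4,6}:4  {1,2,4,6}:6  {1,3,4,5}:12  {1,3,4,6}:12  {1,4,5,6}:12  {2,3,4,6}:12  {2,3,5,6}:12  {2,4,5,6}:12  {3,4,5,6}:24
  |U|=5: {0,1,2,4,6}:10  {0,1,3,4,5}:20  {0,1,3,4,6}:20  {0,1,4,5,6}:20  {1,2,3,4,6}:30  {1,2,4,5,6}:30  {1,3,4,5,6}:60  {2,3,4,5,6}:60
  start at 0(i): 180
  start at 2(m): 120
  start at 3(k): 60
  start at 5(h): 60
sum over floor = 420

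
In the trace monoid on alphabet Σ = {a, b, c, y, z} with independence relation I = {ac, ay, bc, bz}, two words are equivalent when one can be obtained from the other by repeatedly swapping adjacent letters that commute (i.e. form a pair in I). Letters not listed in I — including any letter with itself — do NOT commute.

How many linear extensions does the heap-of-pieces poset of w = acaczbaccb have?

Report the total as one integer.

120

0(a) covers ∅
1(c) covers ∅
2(a) covers 0:a
3(c) covers 1:c
4(z) covers 2:a, 3:c
5(b) covers 2:a
6(a) covers 4:z, 5:b
7(c) covers 4:z
8(c) covers 7:c
9(b) covers 6:a
floor of heap: 0:a, 1:c
completions by unplaced set U, small U first (add the entries for U minus each lowest piece of U):
  |U|=1: {8}:1  {9}:1
  |U|=2: {6,9}:1  {7,8}:1  {8,9}:2
  |U|=3: {5,6,9}:1  {6,8,9}:3  {7,8,9}:3
  |U|=4: {5,6,8,9}:4  {6,7,8,9}:6
  |U|=5: {4,6,7,8,9}:6  {5,6,7,8,9}:10
  |U|=6: {3,4,6,7,8,9}:6  {4,5,6,7,8,9}:16
  |U|=7: {1,3,4,6,7,8,9}:6  {2,4,5,6,7,8,9}:16  {3,4,5,6,7,8,9}:22
  |U|=8: {0,2,4,5,6,7,8,9}:16  {1,3,4,5,6,7,8,9}:28  {2,3,4,5,6,7,8,9}:38
  start at 0(a): 66
  start at 1(c): 54
sum over floor = 120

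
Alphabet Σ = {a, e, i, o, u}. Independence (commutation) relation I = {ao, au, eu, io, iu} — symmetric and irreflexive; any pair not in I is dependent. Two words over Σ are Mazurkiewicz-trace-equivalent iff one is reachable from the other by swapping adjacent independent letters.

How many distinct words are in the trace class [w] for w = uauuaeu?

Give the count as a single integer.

drop 0:u onto floor
drop 1:a onto floor
drop 2:u onto {0:u}
drop 3:u onto {2:u}
drop 4:a onto {1:a}
drop 5:e onto {4:a}
drop 6:u onto {3:u}
ground layer = {0:u, 1:a}
drop-orders for the pieces not yet dropped (sum over which currently-grounded one goes next):
  1 to go: {5} 1  {6} 1
  2 to go: {3,6} 1  {4,5} 1  {5,6} 2
  3 to go: {1,4,5} 1  {2,3,6} 1  {3,5,6} 3  {4,5,6} 3
  4 to go: {0,2,3,6} 1  {1,4,5,6} 4  {2,3,5,6} 4  {3,4,5,6} 6
  5 to go: {0,2,3,5,6} 5  {1,3,4,5,6} 10  {2,3,4,5,6} 10
  if 0:u drops first: 20 orders
  if 1:a drops first: 15 orders
heap linearizations: 35

35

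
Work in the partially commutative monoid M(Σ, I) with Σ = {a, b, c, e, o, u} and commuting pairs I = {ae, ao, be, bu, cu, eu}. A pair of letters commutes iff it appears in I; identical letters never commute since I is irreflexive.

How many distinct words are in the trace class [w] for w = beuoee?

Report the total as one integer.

6

#0=b has no predecessor
#1=e has no predecessor
#2=u has no predecessor
#3=o depends on [0:b, 1:e, 2:u]
#4=e depends on [3:o]
#5=e depends on [4:e]
sources: [0:b, 1:e, 2:u]
N(rest) = Σ N(rest − s) over sources s of rest; N(one piece) = 1:
  size 1 → [5]=1
  size 2 → [4,5]=1
  size 3 → [3,4,5]=1
  size 4 → [0,3,4,5]=1  [1,3,4,5]=1  [2,3,4,5]=1
  first=0(b) contributes 2
  first=1(e) contributes 2
  first=2(u) contributes 2
|[w]| = 6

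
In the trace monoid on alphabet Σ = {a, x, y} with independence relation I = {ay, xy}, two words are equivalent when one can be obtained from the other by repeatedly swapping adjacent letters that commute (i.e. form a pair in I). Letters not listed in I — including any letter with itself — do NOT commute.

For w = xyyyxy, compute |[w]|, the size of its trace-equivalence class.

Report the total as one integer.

piece 0:x — minimal
piece 1:y — minimal
piece 2:y rests on {1:y}
piece 3:y rests on {2:y}
piece 4:x rests on {0:x}
piece 5:y rests on {3:y}
minimal pieces: {0:x, 1:y}
ways to finish when only these pieces remain (= sum over removing one remaining piece with nothing left below it):
  1 left: {4}→1  {5}→1
  2 left: {0,4}→1  {3,5}→1  {4,5}→2
  3 left: {0,4,5}→3  {2,3,5}→1  {3,4,5}→3
  4 left: {0,3,4,5}→6  {1,2,3,5}→1  {2,3,4,5}→4
  placing 0:x first → 5 extensions
  placing 1:y first → 10 extensions
total linear extensions = 15

15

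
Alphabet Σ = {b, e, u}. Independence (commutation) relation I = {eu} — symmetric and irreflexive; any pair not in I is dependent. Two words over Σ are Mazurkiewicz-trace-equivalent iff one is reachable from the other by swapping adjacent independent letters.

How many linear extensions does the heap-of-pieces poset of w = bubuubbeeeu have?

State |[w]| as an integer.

4

0(b) covers ∅
1(u) covers 0:b
2(b) covers 1:u
3(u) covers 2:b
4(u) covers 3:u
5(b) covers 4:u
6(b) covers 5:b
7(e) covers 6:b
8(e) covers 7:e
9(e) covers 8:e
10(u) covers 6:b
floor of heap: 0:b
completions by unplaced set U, small U first (add the entries for U minus each lowest piece of U):
  |U|=1: {9}:1  {10}:1
  |U|=2: {8,9}:1  {9,10}:2
  |U|=3: {7,8,9}:1  {8,9,10}:3
  |U|=4: {7,8,9,10}:4
  |U|=5: {6,7,8,9,10}:4
  |U|=6: {5,6,7,8,9,10}:4
  |U|=7: {4,5,6,7,8,9,10}:4
  |U|=8: {3,4,5,6,7,8,9,10}:4
  |U|=9: {2,3,4,5,6,7,8,9,10}:4
  start at 0(b): 4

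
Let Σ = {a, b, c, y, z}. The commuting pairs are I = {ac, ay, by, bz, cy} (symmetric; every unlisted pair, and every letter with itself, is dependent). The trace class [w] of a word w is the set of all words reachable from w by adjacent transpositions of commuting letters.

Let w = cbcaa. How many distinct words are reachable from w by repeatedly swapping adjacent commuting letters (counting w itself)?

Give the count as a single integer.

3

0(c) covers ∅
1(b) covers 0:c
2(c) covers 1:b
3(a) covers 1:b
4(a) covers 3:a
floor of heap: 0:c
completions by unplaced set U, small U first (add the entries for U minus each lowest piece of U):
  |U|=1: {2}:1  {4}:1
  |U|=2: {2,4}:2  {3,4}:1
  |U|=3: {2,3,4}:3
  start at 0(c): 3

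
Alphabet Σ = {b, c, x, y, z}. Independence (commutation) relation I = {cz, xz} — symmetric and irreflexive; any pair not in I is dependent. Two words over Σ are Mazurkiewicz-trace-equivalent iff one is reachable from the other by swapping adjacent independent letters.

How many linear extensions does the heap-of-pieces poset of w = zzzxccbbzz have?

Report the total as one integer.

#0=z has no predecessor
#1=z depends on [0:z]
#2=z depends on [1:z]
#3=x has no predecessor
#4=c depends on [3:x]
#5=c depends on [4:c]
#6=b depends on [2:z, 5:c]
#7=b depends on [6:b]
#8=z depends on [7:b]
#9=z depends on [8:z]
sources: [0:z, 3:x]
N(rest) = Σ N(rest − s) over sources s of rest; N(one piece) = 1:
  size 1 → [9]=1
  size 2 → [8,9]=1
  size 3 → [7,8,9]=1
  size 4 → [6,7,8,9]=1
  size 5 → [2,6,7,8,9]=1  [5,6,7,8,9]=1
  size 6 → [1,2,6,7,8,9]=1  [2,5,6,7,8,9]=2  [4,5,6,7,8,9]=1
  size 7 → [0,1,2,6,7,8,9]=1  [1,2,5,6,7,8,9]=3  [2,4,5,6,7,8,9]=3  [3,4,5,6,7,8,9]=1
  size 8 → [0,1,2,5,6,7,8,9]=4  [1,2,4,5,6,7,8,9]=6  [2,3,4,5,6,7,8,9]=4
  first=0(z) contributes 10
  first=3(x) contributes 10
|[w]| = 20

20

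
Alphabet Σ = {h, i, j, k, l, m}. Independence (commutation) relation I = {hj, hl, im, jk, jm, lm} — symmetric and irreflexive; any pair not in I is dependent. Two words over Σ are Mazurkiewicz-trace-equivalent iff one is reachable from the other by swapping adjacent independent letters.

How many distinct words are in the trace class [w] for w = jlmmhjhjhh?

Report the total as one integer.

drop 0:j onto floor
drop 1:l onto {0:j}
drop 2:m onto floor
drop 3:m onto {2:m}
drop 4:h onto {3:m}
drop 5:j onto {1:l}
drop 6:h onto {4:h}
drop 7:j onto {5:j}
drop 8:h onto {6:h}
drop 9:h onto {8:h}
ground layer = {0:j, 2:m}
drop-orders for the pieces not yet dropped (sum over which currently-grounded one goes next):
  1 to go: {7} 1  {9} 1
  2 to go: {5,7} 1  {7,9} 2  {8,9} 1
  3 to go: {1,5,7} 1  {5,7,9} 3  {6,8,9} 1  {7,8,9} 3
  4 to go: {0,1,5,7} 1  {1,5,7,9} 4  {4,6,8,9} 1  {5,7,8,9} 6  {6,7,8,9} 4
  5 to go: {0,1,5,7,9} 5  {1,5,7,8,9} 10  {3,4,6,8,9} 1  {4,6,7,8,9} 5  {5,6,7,8,9} 10
  6 to go: {0,1,5,7,8,9} 15  {1,5,6,7,8,9} 20  {2,3,4,6,8,9} 1  {3,4,6,7,8,9} 6  {4,5,6,7,8,9} 15
  7 to go: {0,1,5,6,7,8,9} 35  {1,4,5,6,7,8,9} 35  {2,3,4,6,7,8,9} 7  {3,4,5,6,7,8,9} 21
  8 to go: {0,1,4,5,6,7,8,9} 70  {1,3,4,5,6,7,8,9} 56  {2,3,4,5,6,7,8,9} 28
  if 0:j drops first: 84 orders
  if 2:m drops first: 126 orders
heap linearizations: 210

210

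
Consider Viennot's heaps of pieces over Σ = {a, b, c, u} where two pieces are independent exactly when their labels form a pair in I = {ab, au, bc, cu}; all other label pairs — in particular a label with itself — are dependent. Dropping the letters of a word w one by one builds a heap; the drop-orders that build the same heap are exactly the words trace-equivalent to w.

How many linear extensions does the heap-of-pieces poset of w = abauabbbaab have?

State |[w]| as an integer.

#0=a has no predecessor
#1=b has no predecessor
#2=a depends on [0:a]
#3=u depends on [1:b]
#4=a depends on [2:a]
#5=b depends on [3:u]
#6=b depends on [5:b]
#7=b depends on [6:b]
#8=a depends on [4:a]
#9=a depends on [8:a]
#10=b depends on [7:b]
sources: [0:a, 1:b]
N(rest) = Σ N(rest − s) over sources s of rest; N(one piece) = 1:
  size 1 → [9]=1  [10]=1
  size 2 → [7,10]=1  [8,9]=1  [9,10]=2
  size 3 → [4,8,9]=1  [6,7,10]=1  [7,9,10]=3  [8,9,10]=3
  size 4 → [2,4,8,9]=1  [4,8,9,10]=4  [5,6,7,10]=1  [6,7,9,10]=4  [7,8,9,10]=6
  size 5 → [0,2,4,8,9]=1  [2,4,8,9,10]=5  [3,5,6,7,10]=1  [4,7,8,9,10]=10  [5,6,7,9,10]=5  [6,7,8,9,10]=10
  size 6 → [0,2,4,8,9,10]=6  [1,3,5,6,7,10]=1  [2,4,7,8,9,10]=15  [3,5,6,7,9,10]=6  [4,6,7,8,9,10]=20  [5,6,7,8,9,10]=15
  size 7 → [0,2,4,7,8,9,10]=21  [1,3,5,6,7,9,10]=7  [2,4,6,7,8,9,10]=35  [3,5,6,7,8,9,10]=21  [4,5,6,7,8,9,10]=35
  size 8 → [0,2,4,6,7,8,9,10]=56  [1,3,5,6,7,8,9,10]=28  [2,4,5,6,7,8,9,10]=70  [3,4,5,6,7,8,9,10]=56
  size 9 → [0,2,4,5,6,7,8,9,10]=126  [1,3,4,5,6,7,8,9,10]=84  [2,3,4,5,6,7,8,9,10]=126
  first=0(a) contributes 210
  first=1(b) contributes 252
|[w]| = 462

462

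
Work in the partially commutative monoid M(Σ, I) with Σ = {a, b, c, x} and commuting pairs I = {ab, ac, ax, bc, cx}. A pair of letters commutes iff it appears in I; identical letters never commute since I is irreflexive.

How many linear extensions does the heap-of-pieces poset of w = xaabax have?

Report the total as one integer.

20

piece 0:x — minimal
piece 1:a — minimal
piece 2:a rests on {1:a}
piece 3:b rests on {0:x}
piece 4:a rests on {2:a}
piece 5:x rests on {3:b}
minimal pieces: {0:x, 1:a}
ways to finish when only these pieces remain (= sum over removing one remaining piece with nothing left below it):
  1 left: {4}→1  {5}→1
  2 left: {2,4}→1  {3,5}→1  {4,5}→2
  3 left: {0,3,5}→1  {1,2,4}→1  {2,4,5}→3  {3,4,5}→3
  4 left: {0,3,4,5}→4  {1,2,4,5}→4  {2,3,4,5}→6
  placing 0:x first → 10 extensions
  placing 1:a first → 10 extensions
total linear extensions = 20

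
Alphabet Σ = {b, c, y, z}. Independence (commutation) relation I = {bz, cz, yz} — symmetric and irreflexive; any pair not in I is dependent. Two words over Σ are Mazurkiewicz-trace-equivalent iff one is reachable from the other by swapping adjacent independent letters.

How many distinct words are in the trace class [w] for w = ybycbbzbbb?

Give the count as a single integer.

10

#0=y has no predecessor
#1=b depends on [0:y]
#2=y depends on [1:b]
#3=c depends on [2:y]
#4=b depends on [3:c]
#5=b depends on [4:b]
#6=z has no predecessor
#7=b depends on [5:b]
#8=b depends on [7:b]
#9=b depends on [8:b]
sources: [0:y, 6:z]
N(rest) = Σ N(rest − s) over sources s of rest; N(one piece) = 1:
  size 1 → [6]=1  [9]=1
  size 2 → [6,9]=2  [8,9]=1
  size 3 → [6,8,9]=3  [7,8,9]=1
  size 4 → [5,7,8,9]=1  [6,7,8,9]=4
  size 5 → [4,5,7,8,9]=1  [5,6,7,8,9]=5
  size 6 → [3,4,5,7,8,9]=1  [4,5,6,7,8,9]=6
  size 7 → [2,3,4,5,7,8,9]=1  [3,4,5,6,7,8,9]=7
  size 8 → [1,2,3,4,5,7,8,9]=1  [2,3,4,5,6,7,8,9]=8
  first=0(y) contributes 9
  first=6(z) contributes 1
|[w]| = 10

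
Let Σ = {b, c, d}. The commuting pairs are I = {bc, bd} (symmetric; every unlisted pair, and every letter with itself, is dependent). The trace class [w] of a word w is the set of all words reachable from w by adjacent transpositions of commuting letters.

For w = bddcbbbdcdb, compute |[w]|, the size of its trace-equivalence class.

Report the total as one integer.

462

#0=b has no predecessor
#1=d has no predecessor
#2=d depends on [1:d]
#3=c depends on [2:d]
#4=b depends on [0:b]
#5=b depends on [4:b]
#6=b depends on [5:b]
#7=d depends on [3:c]
#8=c depends on [7:d]
#9=d depends on [8:c]
#10=b depends on [6:b]
sources: [0:b, 1:d]
N(rest) = Σ N(rest − s) over sources s of rest; N(one piece) = 1:
  size 1 → [9]=1  [10]=1
  size 2 → [6,10]=1  [8,9]=1  [9,10]=2
  size 3 → [5,6,10]=1  [6,9,10]=3  [7,8,9]=1  [8,9,10]=3
  size 4 → [3,7,8,9]=1  [4,5,6,10]=1  [5,6,9,10]=4  [6,8,9,10]=6  [7,8,9,10]=4
  size 5 → [0,4,5,6,10]=1  [2,3,7,8,9]=1  [3,7,8,9,10]=5  [4,5,6,9,10]=5  [5,6,8,9,10]=10  [6,7,8,9,10]=10
  size 6 → [0,4,5,6,9,10]=6  [1,2,3,7,8,9]=1  [2,3,7,8,9,10]=6  [3,6,7,8,9,10]=15  [4,5,6,8,9,10]=15  [5,6,7,8,9,10]=20
  size 7 → [0,4,5,6,8,9,10]=21  [1,2,3,7,8,9,10]=7  [2,3,6,7,8,9,10]=21  [3,5,6,7,8,9,10]=35  [4,5,6,7,8,9,10]=35
  size 8 → [0,4,5,6,7,8,9,10]=56  [1,2,3,6,7,8,9,10]=28  [2,3,5,6,7,8,9,10]=56  [3,4,5,6,7,8,9,10]=70
  size 9 → [0,3,4,5,6,7,8,9,10]=126  [1,2,3,5,6,7,8,9,10]=84  [2,3,4,5,6,7,8,9,10]=126
  first=0(b) contributes 210
  first=1(d) contributes 252
|[w]| = 462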